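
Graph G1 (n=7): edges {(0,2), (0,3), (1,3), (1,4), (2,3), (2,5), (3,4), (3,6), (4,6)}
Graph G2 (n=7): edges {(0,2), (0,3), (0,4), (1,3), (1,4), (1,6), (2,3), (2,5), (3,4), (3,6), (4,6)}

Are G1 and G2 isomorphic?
No, not isomorphic

The graphs are NOT isomorphic.

Counting edges: G1 has 9 edge(s); G2 has 11 edge(s).
Edge count is an isomorphism invariant (a bijection on vertices induces a bijection on edges), so differing edge counts rule out isomorphism.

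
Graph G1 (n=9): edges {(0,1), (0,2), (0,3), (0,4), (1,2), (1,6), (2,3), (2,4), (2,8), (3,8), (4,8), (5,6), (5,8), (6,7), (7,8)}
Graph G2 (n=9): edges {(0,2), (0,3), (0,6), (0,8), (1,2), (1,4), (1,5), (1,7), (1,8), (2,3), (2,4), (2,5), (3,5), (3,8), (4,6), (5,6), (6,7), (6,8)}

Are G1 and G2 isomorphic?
No, not isomorphic

The graphs are NOT isomorphic.

Degrees in G1: deg(0)=4, deg(1)=3, deg(2)=5, deg(3)=3, deg(4)=3, deg(5)=2, deg(6)=3, deg(7)=2, deg(8)=5.
Sorted degree sequence of G1: [5, 5, 4, 3, 3, 3, 3, 2, 2].
Degrees in G2: deg(0)=4, deg(1)=5, deg(2)=5, deg(3)=4, deg(4)=3, deg(5)=4, deg(6)=5, deg(7)=2, deg(8)=4.
Sorted degree sequence of G2: [5, 5, 5, 4, 4, 4, 4, 3, 2].
The (sorted) degree sequence is an isomorphism invariant, so since G1 and G2 have different degree sequences they cannot be isomorphic.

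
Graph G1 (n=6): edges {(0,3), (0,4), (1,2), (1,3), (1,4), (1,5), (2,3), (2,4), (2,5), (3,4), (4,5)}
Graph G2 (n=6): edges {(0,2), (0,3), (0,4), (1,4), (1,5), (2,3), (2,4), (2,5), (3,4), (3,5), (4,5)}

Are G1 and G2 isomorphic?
Yes, isomorphic

The graphs are isomorphic.
One valid mapping φ: V(G1) → V(G2): 0→1, 1→2, 2→3, 3→5, 4→4, 5→0

Verify φ preserves adjacency — for each edge of G1, its image is an edge of G2:
  (0,3) → (φ(0),φ(3)) = (1,5) ∈ E(G2) ✓
  (0,4) → (φ(0),φ(4)) = (1,4) ∈ E(G2) ✓
  (1,2) → (φ(1),φ(2)) = (2,3) ∈ E(G2) ✓
  (1,3) → (φ(1),φ(3)) = (2,5) ∈ E(G2) ✓
  (1,4) → (φ(1),φ(4)) = (2,4) ∈ E(G2) ✓
  (1,5) → (φ(1),φ(5)) = (0,2) ∈ E(G2) ✓
  (2,3) → (φ(2),φ(3)) = (3,5) ∈ E(G2) ✓
  (2,4) → (φ(2),φ(4)) = (3,4) ∈ E(G2) ✓
  (2,5) → (φ(2),φ(5)) = (0,3) ∈ E(G2) ✓
  (3,4) → (φ(3),φ(4)) = (4,5) ∈ E(G2) ✓
  (4,5) → (φ(4),φ(5)) = (0,4) ∈ E(G2) ✓
All 11 edges of G1 map to edges of G2, and |E(G1)| = |E(G2)| = 11, so φ is a bijection on edges as well as vertices. Hence G1 ≅ G2.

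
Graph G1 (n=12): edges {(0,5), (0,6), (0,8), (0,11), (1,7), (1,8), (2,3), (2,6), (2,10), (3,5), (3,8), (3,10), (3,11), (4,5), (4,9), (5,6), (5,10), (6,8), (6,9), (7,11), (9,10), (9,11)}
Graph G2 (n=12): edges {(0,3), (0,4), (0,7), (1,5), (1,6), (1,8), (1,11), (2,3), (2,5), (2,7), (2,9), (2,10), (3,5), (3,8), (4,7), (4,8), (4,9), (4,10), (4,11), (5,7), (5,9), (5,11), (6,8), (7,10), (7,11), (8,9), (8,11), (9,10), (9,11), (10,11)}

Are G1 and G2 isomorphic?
No, not isomorphic

The graphs are NOT isomorphic.

Counting triangles (3-cliques): G1 has 4, G2 has 21.
Triangle count is an isomorphism invariant, so differing triangle counts rule out isomorphism.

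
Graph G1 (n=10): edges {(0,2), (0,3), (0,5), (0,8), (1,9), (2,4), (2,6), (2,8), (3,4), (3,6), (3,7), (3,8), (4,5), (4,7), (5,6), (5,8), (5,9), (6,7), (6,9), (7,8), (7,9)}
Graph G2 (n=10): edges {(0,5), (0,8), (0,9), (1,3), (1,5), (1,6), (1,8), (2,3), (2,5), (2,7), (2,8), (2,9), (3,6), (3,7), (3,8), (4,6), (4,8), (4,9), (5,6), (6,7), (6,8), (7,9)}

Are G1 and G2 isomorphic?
No, not isomorphic

The graphs are NOT isomorphic.

Counting triangles (3-cliques): G1 has 8, G2 has 10.
Triangle count is an isomorphism invariant, so differing triangle counts rule out isomorphism.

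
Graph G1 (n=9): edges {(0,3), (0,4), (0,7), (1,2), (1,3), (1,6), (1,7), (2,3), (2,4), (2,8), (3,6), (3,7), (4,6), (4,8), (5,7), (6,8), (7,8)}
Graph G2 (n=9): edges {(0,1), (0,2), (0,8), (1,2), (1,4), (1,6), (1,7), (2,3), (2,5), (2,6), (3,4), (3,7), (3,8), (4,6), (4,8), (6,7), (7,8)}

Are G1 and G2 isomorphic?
Yes, isomorphic

The graphs are isomorphic.
One valid mapping φ: V(G1) → V(G2): 0→0, 1→6, 2→4, 3→1, 4→8, 5→5, 6→7, 7→2, 8→3

Verify φ preserves adjacency — for each edge of G1, its image is an edge of G2:
  (0,3) → (φ(0),φ(3)) = (0,1) ∈ E(G2) ✓
  (0,4) → (φ(0),φ(4)) = (0,8) ∈ E(G2) ✓
  (0,7) → (φ(0),φ(7)) = (0,2) ∈ E(G2) ✓
  (1,2) → (φ(1),φ(2)) = (4,6) ∈ E(G2) ✓
  (1,3) → (φ(1),φ(3)) = (1,6) ∈ E(G2) ✓
  (1,6) → (φ(1),φ(6)) = (6,7) ∈ E(G2) ✓
  (1,7) → (φ(1),φ(7)) = (2,6) ∈ E(G2) ✓
  (2,3) → (φ(2),φ(3)) = (1,4) ∈ E(G2) ✓
  (2,4) → (φ(2),φ(4)) = (4,8) ∈ E(G2) ✓
  (2,8) → (φ(2),φ(8)) = (3,4) ∈ E(G2) ✓
  (3,6) → (φ(3),φ(6)) = (1,7) ∈ E(G2) ✓
  (3,7) → (φ(3),φ(7)) = (1,2) ∈ E(G2) ✓
  (4,6) → (φ(4),φ(6)) = (7,8) ∈ E(G2) ✓
  (4,8) → (φ(4),φ(8)) = (3,8) ∈ E(G2) ✓
  (5,7) → (φ(5),φ(7)) = (2,5) ∈ E(G2) ✓
  (6,8) → (φ(6),φ(8)) = (3,7) ∈ E(G2) ✓
  (7,8) → (φ(7),φ(8)) = (2,3) ∈ E(G2) ✓
All 17 edges of G1 map to edges of G2, and |E(G1)| = |E(G2)| = 17, so φ is a bijection on edges as well as vertices. Hence G1 ≅ G2.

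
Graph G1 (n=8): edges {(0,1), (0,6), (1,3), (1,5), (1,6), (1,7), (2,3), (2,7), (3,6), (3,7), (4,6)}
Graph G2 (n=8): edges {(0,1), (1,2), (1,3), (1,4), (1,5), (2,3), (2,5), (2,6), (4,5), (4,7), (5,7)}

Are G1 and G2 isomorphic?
Yes, isomorphic

The graphs are isomorphic.
One valid mapping φ: V(G1) → V(G2): 0→3, 1→1, 2→7, 3→5, 4→6, 5→0, 6→2, 7→4

Verify φ preserves adjacency — for each edge of G1, its image is an edge of G2:
  (0,1) → (φ(0),φ(1)) = (1,3) ∈ E(G2) ✓
  (0,6) → (φ(0),φ(6)) = (2,3) ∈ E(G2) ✓
  (1,3) → (φ(1),φ(3)) = (1,5) ∈ E(G2) ✓
  (1,5) → (φ(1),φ(5)) = (0,1) ∈ E(G2) ✓
  (1,6) → (φ(1),φ(6)) = (1,2) ∈ E(G2) ✓
  (1,7) → (φ(1),φ(7)) = (1,4) ∈ E(G2) ✓
  (2,3) → (φ(2),φ(3)) = (5,7) ∈ E(G2) ✓
  (2,7) → (φ(2),φ(7)) = (4,7) ∈ E(G2) ✓
  (3,6) → (φ(3),φ(6)) = (2,5) ∈ E(G2) ✓
  (3,7) → (φ(3),φ(7)) = (4,5) ∈ E(G2) ✓
  (4,6) → (φ(4),φ(6)) = (2,6) ∈ E(G2) ✓
All 11 edges of G1 map to edges of G2, and |E(G1)| = |E(G2)| = 11, so φ is a bijection on edges as well as vertices. Hence G1 ≅ G2.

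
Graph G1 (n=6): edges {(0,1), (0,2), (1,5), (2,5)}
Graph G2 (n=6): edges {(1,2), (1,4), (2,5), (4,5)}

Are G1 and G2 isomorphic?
Yes, isomorphic

The graphs are isomorphic.
One valid mapping φ: V(G1) → V(G2): 0→2, 1→1, 2→5, 3→3, 4→0, 5→4

Verify φ preserves adjacency — for each edge of G1, its image is an edge of G2:
  (0,1) → (φ(0),φ(1)) = (1,2) ∈ E(G2) ✓
  (0,2) → (φ(0),φ(2)) = (2,5) ∈ E(G2) ✓
  (1,5) → (φ(1),φ(5)) = (1,4) ∈ E(G2) ✓
  (2,5) → (φ(2),φ(5)) = (4,5) ∈ E(G2) ✓
All 4 edges of G1 map to edges of G2, and |E(G1)| = |E(G2)| = 4, so φ is a bijection on edges as well as vertices. Hence G1 ≅ G2.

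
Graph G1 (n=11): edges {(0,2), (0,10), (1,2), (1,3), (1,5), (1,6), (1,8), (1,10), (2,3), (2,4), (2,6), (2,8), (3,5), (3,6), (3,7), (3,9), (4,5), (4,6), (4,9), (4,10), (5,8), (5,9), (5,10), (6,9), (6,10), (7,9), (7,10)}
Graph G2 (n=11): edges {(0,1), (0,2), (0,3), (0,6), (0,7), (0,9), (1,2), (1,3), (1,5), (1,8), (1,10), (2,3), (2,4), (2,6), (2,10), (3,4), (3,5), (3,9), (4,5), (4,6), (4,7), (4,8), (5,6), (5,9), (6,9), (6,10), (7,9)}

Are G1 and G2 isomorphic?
Yes, isomorphic

The graphs are isomorphic.
One valid mapping φ: V(G1) → V(G2): 0→8, 1→2, 2→1, 3→0, 4→5, 5→6, 6→3, 7→7, 8→10, 9→9, 10→4

Verify φ preserves adjacency — for each edge of G1, its image is an edge of G2:
  (0,2) → (φ(0),φ(2)) = (1,8) ∈ E(G2) ✓
  (0,10) → (φ(0),φ(10)) = (4,8) ∈ E(G2) ✓
  (1,2) → (φ(1),φ(2)) = (1,2) ∈ E(G2) ✓
  (1,3) → (φ(1),φ(3)) = (0,2) ∈ E(G2) ✓
  (1,5) → (φ(1),φ(5)) = (2,6) ∈ E(G2) ✓
  (1,6) → (φ(1),φ(6)) = (2,3) ∈ E(G2) ✓
  (1,8) → (φ(1),φ(8)) = (2,10) ∈ E(G2) ✓
  (1,10) → (φ(1),φ(10)) = (2,4) ∈ E(G2) ✓
  (2,3) → (φ(2),φ(3)) = (0,1) ∈ E(G2) ✓
  (2,4) → (φ(2),φ(4)) = (1,5) ∈ E(G2) ✓
  (2,6) → (φ(2),φ(6)) = (1,3) ∈ E(G2) ✓
  (2,8) → (φ(2),φ(8)) = (1,10) ∈ E(G2) ✓
  (3,5) → (φ(3),φ(5)) = (0,6) ∈ E(G2) ✓
  (3,6) → (φ(3),φ(6)) = (0,3) ∈ E(G2) ✓
  (3,7) → (φ(3),φ(7)) = (0,7) ∈ E(G2) ✓
  (3,9) → (φ(3),φ(9)) = (0,9) ∈ E(G2) ✓
  (4,5) → (φ(4),φ(5)) = (5,6) ∈ E(G2) ✓
  (4,6) → (φ(4),φ(6)) = (3,5) ∈ E(G2) ✓
  (4,9) → (φ(4),φ(9)) = (5,9) ∈ E(G2) ✓
  (4,10) → (φ(4),φ(10)) = (4,5) ∈ E(G2) ✓
  (5,8) → (φ(5),φ(8)) = (6,10) ∈ E(G2) ✓
  (5,9) → (φ(5),φ(9)) = (6,9) ∈ E(G2) ✓
  (5,10) → (φ(5),φ(10)) = (4,6) ∈ E(G2) ✓
  (6,9) → (φ(6),φ(9)) = (3,9) ∈ E(G2) ✓
  (6,10) → (φ(6),φ(10)) = (3,4) ∈ E(G2) ✓
  (7,9) → (φ(7),φ(9)) = (7,9) ∈ E(G2) ✓
  (7,10) → (φ(7),φ(10)) = (4,7) ∈ E(G2) ✓
All 27 edges of G1 map to edges of G2, and |E(G1)| = |E(G2)| = 27, so φ is a bijection on edges as well as vertices. Hence G1 ≅ G2.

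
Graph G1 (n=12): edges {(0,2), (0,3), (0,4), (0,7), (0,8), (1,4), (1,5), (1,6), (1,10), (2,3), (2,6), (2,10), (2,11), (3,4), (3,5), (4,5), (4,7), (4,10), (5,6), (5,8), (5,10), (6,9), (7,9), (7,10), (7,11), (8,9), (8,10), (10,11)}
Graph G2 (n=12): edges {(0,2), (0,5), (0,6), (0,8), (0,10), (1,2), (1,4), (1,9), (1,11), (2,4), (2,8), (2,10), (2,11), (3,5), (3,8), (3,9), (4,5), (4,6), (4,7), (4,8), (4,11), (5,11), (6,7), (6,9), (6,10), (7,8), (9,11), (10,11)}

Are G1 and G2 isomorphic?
Yes, isomorphic

The graphs are isomorphic.
One valid mapping φ: V(G1) → V(G2): 0→0, 1→1, 2→6, 3→10, 4→2, 5→11, 6→9, 7→8, 8→5, 9→3, 10→4, 11→7

Verify φ preserves adjacency — for each edge of G1, its image is an edge of G2:
  (0,2) → (φ(0),φ(2)) = (0,6) ∈ E(G2) ✓
  (0,3) → (φ(0),φ(3)) = (0,10) ∈ E(G2) ✓
  (0,4) → (φ(0),φ(4)) = (0,2) ∈ E(G2) ✓
  (0,7) → (φ(0),φ(7)) = (0,8) ∈ E(G2) ✓
  (0,8) → (φ(0),φ(8)) = (0,5) ∈ E(G2) ✓
  (1,4) → (φ(1),φ(4)) = (1,2) ∈ E(G2) ✓
  (1,5) → (φ(1),φ(5)) = (1,11) ∈ E(G2) ✓
  (1,6) → (φ(1),φ(6)) = (1,9) ∈ E(G2) ✓
  (1,10) → (φ(1),φ(10)) = (1,4) ∈ E(G2) ✓
  (2,3) → (φ(2),φ(3)) = (6,10) ∈ E(G2) ✓
  (2,6) → (φ(2),φ(6)) = (6,9) ∈ E(G2) ✓
  (2,10) → (φ(2),φ(10)) = (4,6) ∈ E(G2) ✓
  (2,11) → (φ(2),φ(11)) = (6,7) ∈ E(G2) ✓
  (3,4) → (φ(3),φ(4)) = (2,10) ∈ E(G2) ✓
  (3,5) → (φ(3),φ(5)) = (10,11) ∈ E(G2) ✓
  (4,5) → (φ(4),φ(5)) = (2,11) ∈ E(G2) ✓
  (4,7) → (φ(4),φ(7)) = (2,8) ∈ E(G2) ✓
  (4,10) → (φ(4),φ(10)) = (2,4) ∈ E(G2) ✓
  (5,6) → (φ(5),φ(6)) = (9,11) ∈ E(G2) ✓
  (5,8) → (φ(5),φ(8)) = (5,11) ∈ E(G2) ✓
  (5,10) → (φ(5),φ(10)) = (4,11) ∈ E(G2) ✓
  (6,9) → (φ(6),φ(9)) = (3,9) ∈ E(G2) ✓
  (7,9) → (φ(7),φ(9)) = (3,8) ∈ E(G2) ✓
  (7,10) → (φ(7),φ(10)) = (4,8) ∈ E(G2) ✓
  (7,11) → (φ(7),φ(11)) = (7,8) ∈ E(G2) ✓
  (8,9) → (φ(8),φ(9)) = (3,5) ∈ E(G2) ✓
  (8,10) → (φ(8),φ(10)) = (4,5) ∈ E(G2) ✓
  (10,11) → (φ(10),φ(11)) = (4,7) ∈ E(G2) ✓
All 28 edges of G1 map to edges of G2, and |E(G1)| = |E(G2)| = 28, so φ is a bijection on edges as well as vertices. Hence G1 ≅ G2.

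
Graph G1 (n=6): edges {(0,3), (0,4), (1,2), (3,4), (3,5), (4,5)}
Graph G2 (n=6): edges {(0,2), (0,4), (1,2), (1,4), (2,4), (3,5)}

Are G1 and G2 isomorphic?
Yes, isomorphic

The graphs are isomorphic.
One valid mapping φ: V(G1) → V(G2): 0→0, 1→3, 2→5, 3→2, 4→4, 5→1

Verify φ preserves adjacency — for each edge of G1, its image is an edge of G2:
  (0,3) → (φ(0),φ(3)) = (0,2) ∈ E(G2) ✓
  (0,4) → (φ(0),φ(4)) = (0,4) ∈ E(G2) ✓
  (1,2) → (φ(1),φ(2)) = (3,5) ∈ E(G2) ✓
  (3,4) → (φ(3),φ(4)) = (2,4) ∈ E(G2) ✓
  (3,5) → (φ(3),φ(5)) = (1,2) ∈ E(G2) ✓
  (4,5) → (φ(4),φ(5)) = (1,4) ∈ E(G2) ✓
All 6 edges of G1 map to edges of G2, and |E(G1)| = |E(G2)| = 6, so φ is a bijection on edges as well as vertices. Hence G1 ≅ G2.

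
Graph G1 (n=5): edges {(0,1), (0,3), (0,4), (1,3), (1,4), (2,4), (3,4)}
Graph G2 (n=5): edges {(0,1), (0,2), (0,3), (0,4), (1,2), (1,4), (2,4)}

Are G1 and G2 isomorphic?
Yes, isomorphic

The graphs are isomorphic.
One valid mapping φ: V(G1) → V(G2): 0→1, 1→2, 2→3, 3→4, 4→0

Verify φ preserves adjacency — for each edge of G1, its image is an edge of G2:
  (0,1) → (φ(0),φ(1)) = (1,2) ∈ E(G2) ✓
  (0,3) → (φ(0),φ(3)) = (1,4) ∈ E(G2) ✓
  (0,4) → (φ(0),φ(4)) = (0,1) ∈ E(G2) ✓
  (1,3) → (φ(1),φ(3)) = (2,4) ∈ E(G2) ✓
  (1,4) → (φ(1),φ(4)) = (0,2) ∈ E(G2) ✓
  (2,4) → (φ(2),φ(4)) = (0,3) ∈ E(G2) ✓
  (3,4) → (φ(3),φ(4)) = (0,4) ∈ E(G2) ✓
All 7 edges of G1 map to edges of G2, and |E(G1)| = |E(G2)| = 7, so φ is a bijection on edges as well as vertices. Hence G1 ≅ G2.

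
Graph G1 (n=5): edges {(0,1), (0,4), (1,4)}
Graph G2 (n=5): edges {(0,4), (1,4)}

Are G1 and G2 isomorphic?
No, not isomorphic

The graphs are NOT isomorphic.

Counting edges: G1 has 3 edge(s); G2 has 2 edge(s).
Edge count is an isomorphism invariant (a bijection on vertices induces a bijection on edges), so differing edge counts rule out isomorphism.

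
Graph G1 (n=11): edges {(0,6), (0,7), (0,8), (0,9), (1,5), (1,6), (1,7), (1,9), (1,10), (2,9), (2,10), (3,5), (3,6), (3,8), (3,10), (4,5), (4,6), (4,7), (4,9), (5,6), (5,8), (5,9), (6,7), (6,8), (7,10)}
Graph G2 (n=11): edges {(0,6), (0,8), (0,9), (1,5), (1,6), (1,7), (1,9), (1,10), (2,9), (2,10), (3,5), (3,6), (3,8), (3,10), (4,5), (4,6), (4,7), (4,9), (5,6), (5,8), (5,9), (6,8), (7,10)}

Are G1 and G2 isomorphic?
No, not isomorphic

The graphs are NOT isomorphic.

Counting edges: G1 has 25 edge(s); G2 has 23 edge(s).
Edge count is an isomorphism invariant (a bijection on vertices induces a bijection on edges), so differing edge counts rule out isomorphism.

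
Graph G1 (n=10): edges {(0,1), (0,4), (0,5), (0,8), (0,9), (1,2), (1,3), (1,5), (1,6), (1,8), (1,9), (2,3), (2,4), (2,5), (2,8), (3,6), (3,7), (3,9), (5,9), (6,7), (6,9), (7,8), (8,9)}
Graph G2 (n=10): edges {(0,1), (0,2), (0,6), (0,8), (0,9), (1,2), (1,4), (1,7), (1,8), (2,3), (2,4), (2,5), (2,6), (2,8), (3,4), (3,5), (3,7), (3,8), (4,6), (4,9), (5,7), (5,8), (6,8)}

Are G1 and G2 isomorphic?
Yes, isomorphic

The graphs are isomorphic.
One valid mapping φ: V(G1) → V(G2): 0→0, 1→2, 2→4, 3→3, 4→9, 5→6, 6→5, 7→7, 8→1, 9→8

Verify φ preserves adjacency — for each edge of G1, its image is an edge of G2:
  (0,1) → (φ(0),φ(1)) = (0,2) ∈ E(G2) ✓
  (0,4) → (φ(0),φ(4)) = (0,9) ∈ E(G2) ✓
  (0,5) → (φ(0),φ(5)) = (0,6) ∈ E(G2) ✓
  (0,8) → (φ(0),φ(8)) = (0,1) ∈ E(G2) ✓
  (0,9) → (φ(0),φ(9)) = (0,8) ∈ E(G2) ✓
  (1,2) → (φ(1),φ(2)) = (2,4) ∈ E(G2) ✓
  (1,3) → (φ(1),φ(3)) = (2,3) ∈ E(G2) ✓
  (1,5) → (φ(1),φ(5)) = (2,6) ∈ E(G2) ✓
  (1,6) → (φ(1),φ(6)) = (2,5) ∈ E(G2) ✓
  (1,8) → (φ(1),φ(8)) = (1,2) ∈ E(G2) ✓
  (1,9) → (φ(1),φ(9)) = (2,8) ∈ E(G2) ✓
  (2,3) → (φ(2),φ(3)) = (3,4) ∈ E(G2) ✓
  (2,4) → (φ(2),φ(4)) = (4,9) ∈ E(G2) ✓
  (2,5) → (φ(2),φ(5)) = (4,6) ∈ E(G2) ✓
  (2,8) → (φ(2),φ(8)) = (1,4) ∈ E(G2) ✓
  (3,6) → (φ(3),φ(6)) = (3,5) ∈ E(G2) ✓
  (3,7) → (φ(3),φ(7)) = (3,7) ∈ E(G2) ✓
  (3,9) → (φ(3),φ(9)) = (3,8) ∈ E(G2) ✓
  (5,9) → (φ(5),φ(9)) = (6,8) ∈ E(G2) ✓
  (6,7) → (φ(6),φ(7)) = (5,7) ∈ E(G2) ✓
  (6,9) → (φ(6),φ(9)) = (5,8) ∈ E(G2) ✓
  (7,8) → (φ(7),φ(8)) = (1,7) ∈ E(G2) ✓
  (8,9) → (φ(8),φ(9)) = (1,8) ∈ E(G2) ✓
All 23 edges of G1 map to edges of G2, and |E(G1)| = |E(G2)| = 23, so φ is a bijection on edges as well as vertices. Hence G1 ≅ G2.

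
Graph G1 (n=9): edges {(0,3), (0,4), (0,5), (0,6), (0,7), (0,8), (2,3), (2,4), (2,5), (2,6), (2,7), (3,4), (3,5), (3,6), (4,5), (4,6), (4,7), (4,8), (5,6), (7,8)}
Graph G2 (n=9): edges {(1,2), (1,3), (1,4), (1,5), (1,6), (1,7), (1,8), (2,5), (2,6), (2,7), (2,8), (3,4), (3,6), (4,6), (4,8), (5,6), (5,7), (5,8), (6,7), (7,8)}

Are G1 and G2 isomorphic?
Yes, isomorphic

The graphs are isomorphic.
One valid mapping φ: V(G1) → V(G2): 0→6, 1→0, 2→8, 3→5, 4→1, 5→2, 6→7, 7→4, 8→3

Verify φ preserves adjacency — for each edge of G1, its image is an edge of G2:
  (0,3) → (φ(0),φ(3)) = (5,6) ∈ E(G2) ✓
  (0,4) → (φ(0),φ(4)) = (1,6) ∈ E(G2) ✓
  (0,5) → (φ(0),φ(5)) = (2,6) ∈ E(G2) ✓
  (0,6) → (φ(0),φ(6)) = (6,7) ∈ E(G2) ✓
  (0,7) → (φ(0),φ(7)) = (4,6) ∈ E(G2) ✓
  (0,8) → (φ(0),φ(8)) = (3,6) ∈ E(G2) ✓
  (2,3) → (φ(2),φ(3)) = (5,8) ∈ E(G2) ✓
  (2,4) → (φ(2),φ(4)) = (1,8) ∈ E(G2) ✓
  (2,5) → (φ(2),φ(5)) = (2,8) ∈ E(G2) ✓
  (2,6) → (φ(2),φ(6)) = (7,8) ∈ E(G2) ✓
  (2,7) → (φ(2),φ(7)) = (4,8) ∈ E(G2) ✓
  (3,4) → (φ(3),φ(4)) = (1,5) ∈ E(G2) ✓
  (3,5) → (φ(3),φ(5)) = (2,5) ∈ E(G2) ✓
  (3,6) → (φ(3),φ(6)) = (5,7) ∈ E(G2) ✓
  (4,5) → (φ(4),φ(5)) = (1,2) ∈ E(G2) ✓
  (4,6) → (φ(4),φ(6)) = (1,7) ∈ E(G2) ✓
  (4,7) → (φ(4),φ(7)) = (1,4) ∈ E(G2) ✓
  (4,8) → (φ(4),φ(8)) = (1,3) ∈ E(G2) ✓
  (5,6) → (φ(5),φ(6)) = (2,7) ∈ E(G2) ✓
  (7,8) → (φ(7),φ(8)) = (3,4) ∈ E(G2) ✓
All 20 edges of G1 map to edges of G2, and |E(G1)| = |E(G2)| = 20, so φ is a bijection on edges as well as vertices. Hence G1 ≅ G2.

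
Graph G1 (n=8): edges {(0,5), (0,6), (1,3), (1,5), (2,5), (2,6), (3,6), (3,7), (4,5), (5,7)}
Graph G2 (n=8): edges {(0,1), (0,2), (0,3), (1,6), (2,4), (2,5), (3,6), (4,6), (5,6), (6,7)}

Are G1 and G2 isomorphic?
Yes, isomorphic

The graphs are isomorphic.
One valid mapping φ: V(G1) → V(G2): 0→3, 1→5, 2→1, 3→2, 4→7, 5→6, 6→0, 7→4

Verify φ preserves adjacency — for each edge of G1, its image is an edge of G2:
  (0,5) → (φ(0),φ(5)) = (3,6) ∈ E(G2) ✓
  (0,6) → (φ(0),φ(6)) = (0,3) ∈ E(G2) ✓
  (1,3) → (φ(1),φ(3)) = (2,5) ∈ E(G2) ✓
  (1,5) → (φ(1),φ(5)) = (5,6) ∈ E(G2) ✓
  (2,5) → (φ(2),φ(5)) = (1,6) ∈ E(G2) ✓
  (2,6) → (φ(2),φ(6)) = (0,1) ∈ E(G2) ✓
  (3,6) → (φ(3),φ(6)) = (0,2) ∈ E(G2) ✓
  (3,7) → (φ(3),φ(7)) = (2,4) ∈ E(G2) ✓
  (4,5) → (φ(4),φ(5)) = (6,7) ∈ E(G2) ✓
  (5,7) → (φ(5),φ(7)) = (4,6) ∈ E(G2) ✓
All 10 edges of G1 map to edges of G2, and |E(G1)| = |E(G2)| = 10, so φ is a bijection on edges as well as vertices. Hence G1 ≅ G2.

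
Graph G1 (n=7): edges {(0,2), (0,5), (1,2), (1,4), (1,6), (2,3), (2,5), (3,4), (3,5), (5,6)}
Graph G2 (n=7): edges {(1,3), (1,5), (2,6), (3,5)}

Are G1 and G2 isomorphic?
No, not isomorphic

The graphs are NOT isomorphic.

Connected components of G1: 1 component(s) with vertex sets [[0, 1, 2, 3, 4, 5, 6]], sizes [7].
Connected components of G2: 4 component(s) with vertex sets [[0], [4], [2, 6], [1, 3, 5]], sizes [1, 1, 2, 3].
The number of connected components (and the multiset of component sizes) is an isomorphism invariant — an isomorphism maps each component of G1 bijectively onto a component of G2. Since G1 has 1 component(s) and G2 has 4, they cannot be isomorphic.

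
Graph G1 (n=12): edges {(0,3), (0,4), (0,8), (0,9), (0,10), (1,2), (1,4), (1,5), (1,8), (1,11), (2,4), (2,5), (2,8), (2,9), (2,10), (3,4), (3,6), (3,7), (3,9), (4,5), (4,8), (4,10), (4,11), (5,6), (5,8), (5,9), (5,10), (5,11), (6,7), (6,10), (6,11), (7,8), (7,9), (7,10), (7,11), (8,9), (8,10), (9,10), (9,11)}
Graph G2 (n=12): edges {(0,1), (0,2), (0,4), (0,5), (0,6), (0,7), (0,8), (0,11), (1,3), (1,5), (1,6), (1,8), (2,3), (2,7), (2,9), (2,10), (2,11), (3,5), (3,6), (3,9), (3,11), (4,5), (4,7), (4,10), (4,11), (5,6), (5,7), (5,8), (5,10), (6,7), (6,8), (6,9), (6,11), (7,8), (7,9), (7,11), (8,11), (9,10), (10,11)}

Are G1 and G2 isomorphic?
Yes, isomorphic

The graphs are isomorphic.
One valid mapping φ: V(G1) → V(G2): 0→4, 1→1, 2→8, 3→10, 4→5, 5→6, 6→9, 7→2, 8→0, 9→11, 10→7, 11→3

Verify φ preserves adjacency — for each edge of G1, its image is an edge of G2:
  (0,3) → (φ(0),φ(3)) = (4,10) ∈ E(G2) ✓
  (0,4) → (φ(0),φ(4)) = (4,5) ∈ E(G2) ✓
  (0,8) → (φ(0),φ(8)) = (0,4) ∈ E(G2) ✓
  (0,9) → (φ(0),φ(9)) = (4,11) ∈ E(G2) ✓
  (0,10) → (φ(0),φ(10)) = (4,7) ∈ E(G2) ✓
  (1,2) → (φ(1),φ(2)) = (1,8) ∈ E(G2) ✓
  (1,4) → (φ(1),φ(4)) = (1,5) ∈ E(G2) ✓
  (1,5) → (φ(1),φ(5)) = (1,6) ∈ E(G2) ✓
  (1,8) → (φ(1),φ(8)) = (0,1) ∈ E(G2) ✓
  (1,11) → (φ(1),φ(11)) = (1,3) ∈ E(G2) ✓
  (2,4) → (φ(2),φ(4)) = (5,8) ∈ E(G2) ✓
  (2,5) → (φ(2),φ(5)) = (6,8) ∈ E(G2) ✓
  (2,8) → (φ(2),φ(8)) = (0,8) ∈ E(G2) ✓
  (2,9) → (φ(2),φ(9)) = (8,11) ∈ E(G2) ✓
  (2,10) → (φ(2),φ(10)) = (7,8) ∈ E(G2) ✓
  (3,4) → (φ(3),φ(4)) = (5,10) ∈ E(G2) ✓
  (3,6) → (φ(3),φ(6)) = (9,10) ∈ E(G2) ✓
  (3,7) → (φ(3),φ(7)) = (2,10) ∈ E(G2) ✓
  (3,9) → (φ(3),φ(9)) = (10,11) ∈ E(G2) ✓
  (4,5) → (φ(4),φ(5)) = (5,6) ∈ E(G2) ✓
  (4,8) → (φ(4),φ(8)) = (0,5) ∈ E(G2) ✓
  (4,10) → (φ(4),φ(10)) = (5,7) ∈ E(G2) ✓
  (4,11) → (φ(4),φ(11)) = (3,5) ∈ E(G2) ✓
  (5,6) → (φ(5),φ(6)) = (6,9) ∈ E(G2) ✓
  (5,8) → (φ(5),φ(8)) = (0,6) ∈ E(G2) ✓
  (5,9) → (φ(5),φ(9)) = (6,11) ∈ E(G2) ✓
  (5,10) → (φ(5),φ(10)) = (6,7) ∈ E(G2) ✓
  (5,11) → (φ(5),φ(11)) = (3,6) ∈ E(G2) ✓
  (6,7) → (φ(6),φ(7)) = (2,9) ∈ E(G2) ✓
  (6,10) → (φ(6),φ(10)) = (7,9) ∈ E(G2) ✓
  (6,11) → (φ(6),φ(11)) = (3,9) ∈ E(G2) ✓
  (7,8) → (φ(7),φ(8)) = (0,2) ∈ E(G2) ✓
  (7,9) → (φ(7),φ(9)) = (2,11) ∈ E(G2) ✓
  (7,10) → (φ(7),φ(10)) = (2,7) ∈ E(G2) ✓
  (7,11) → (φ(7),φ(11)) = (2,3) ∈ E(G2) ✓
  (8,9) → (φ(8),φ(9)) = (0,11) ∈ E(G2) ✓
  (8,10) → (φ(8),φ(10)) = (0,7) ∈ E(G2) ✓
  (9,10) → (φ(9),φ(10)) = (7,11) ∈ E(G2) ✓
  (9,11) → (φ(9),φ(11)) = (3,11) ∈ E(G2) ✓
All 39 edges of G1 map to edges of G2, and |E(G1)| = |E(G2)| = 39, so φ is a bijection on edges as well as vertices. Hence G1 ≅ G2.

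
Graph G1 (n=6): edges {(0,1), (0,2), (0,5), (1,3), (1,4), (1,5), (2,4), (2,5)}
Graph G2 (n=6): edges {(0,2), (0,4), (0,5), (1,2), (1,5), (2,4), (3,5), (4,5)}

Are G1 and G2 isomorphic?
Yes, isomorphic

The graphs are isomorphic.
One valid mapping φ: V(G1) → V(G2): 0→4, 1→5, 2→2, 3→3, 4→1, 5→0

Verify φ preserves adjacency — for each edge of G1, its image is an edge of G2:
  (0,1) → (φ(0),φ(1)) = (4,5) ∈ E(G2) ✓
  (0,2) → (φ(0),φ(2)) = (2,4) ∈ E(G2) ✓
  (0,5) → (φ(0),φ(5)) = (0,4) ∈ E(G2) ✓
  (1,3) → (φ(1),φ(3)) = (3,5) ∈ E(G2) ✓
  (1,4) → (φ(1),φ(4)) = (1,5) ∈ E(G2) ✓
  (1,5) → (φ(1),φ(5)) = (0,5) ∈ E(G2) ✓
  (2,4) → (φ(2),φ(4)) = (1,2) ∈ E(G2) ✓
  (2,5) → (φ(2),φ(5)) = (0,2) ∈ E(G2) ✓
All 8 edges of G1 map to edges of G2, and |E(G1)| = |E(G2)| = 8, so φ is a bijection on edges as well as vertices. Hence G1 ≅ G2.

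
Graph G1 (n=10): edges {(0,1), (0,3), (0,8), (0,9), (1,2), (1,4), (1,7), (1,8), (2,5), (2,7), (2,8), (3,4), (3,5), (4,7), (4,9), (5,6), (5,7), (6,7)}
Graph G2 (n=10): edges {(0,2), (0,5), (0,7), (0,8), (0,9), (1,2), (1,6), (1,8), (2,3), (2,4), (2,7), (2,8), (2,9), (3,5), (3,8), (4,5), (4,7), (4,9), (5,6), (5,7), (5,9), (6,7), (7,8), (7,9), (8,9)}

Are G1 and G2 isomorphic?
No, not isomorphic

The graphs are NOT isomorphic.

Degrees in G1: deg(0)=4, deg(1)=5, deg(2)=4, deg(3)=3, deg(4)=4, deg(5)=4, deg(6)=2, deg(7)=5, deg(8)=3, deg(9)=2.
Sorted degree sequence of G1: [5, 5, 4, 4, 4, 4, 3, 3, 2, 2].
Degrees in G2: deg(0)=5, deg(1)=3, deg(2)=7, deg(3)=3, deg(4)=4, deg(5)=6, deg(6)=3, deg(7)=7, deg(8)=6, deg(9)=6.
Sorted degree sequence of G2: [7, 7, 6, 6, 6, 5, 4, 3, 3, 3].
The (sorted) degree sequence is an isomorphism invariant, so since G1 and G2 have different degree sequences they cannot be isomorphic.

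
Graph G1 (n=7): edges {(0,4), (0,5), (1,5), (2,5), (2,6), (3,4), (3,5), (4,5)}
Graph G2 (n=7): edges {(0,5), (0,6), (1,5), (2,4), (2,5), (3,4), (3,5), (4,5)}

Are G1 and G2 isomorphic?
Yes, isomorphic

The graphs are isomorphic.
One valid mapping φ: V(G1) → V(G2): 0→2, 1→1, 2→0, 3→3, 4→4, 5→5, 6→6

Verify φ preserves adjacency — for each edge of G1, its image is an edge of G2:
  (0,4) → (φ(0),φ(4)) = (2,4) ∈ E(G2) ✓
  (0,5) → (φ(0),φ(5)) = (2,5) ∈ E(G2) ✓
  (1,5) → (φ(1),φ(5)) = (1,5) ∈ E(G2) ✓
  (2,5) → (φ(2),φ(5)) = (0,5) ∈ E(G2) ✓
  (2,6) → (φ(2),φ(6)) = (0,6) ∈ E(G2) ✓
  (3,4) → (φ(3),φ(4)) = (3,4) ∈ E(G2) ✓
  (3,5) → (φ(3),φ(5)) = (3,5) ∈ E(G2) ✓
  (4,5) → (φ(4),φ(5)) = (4,5) ∈ E(G2) ✓
All 8 edges of G1 map to edges of G2, and |E(G1)| = |E(G2)| = 8, so φ is a bijection on edges as well as vertices. Hence G1 ≅ G2.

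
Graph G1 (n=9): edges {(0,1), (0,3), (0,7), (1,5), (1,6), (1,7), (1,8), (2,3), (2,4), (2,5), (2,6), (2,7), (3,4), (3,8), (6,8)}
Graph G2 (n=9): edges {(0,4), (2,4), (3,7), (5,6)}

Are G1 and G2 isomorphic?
No, not isomorphic

The graphs are NOT isomorphic.

Connected components of G1: 1 component(s) with vertex sets [[0, 1, 2, 3, 4, 5, 6, 7, 8]], sizes [9].
Connected components of G2: 5 component(s) with vertex sets [[1], [8], [3, 7], [5, 6], [0, 2, 4]], sizes [1, 1, 2, 2, 3].
The number of connected components (and the multiset of component sizes) is an isomorphism invariant — an isomorphism maps each component of G1 bijectively onto a component of G2. Since G1 has 1 component(s) and G2 has 5, they cannot be isomorphic.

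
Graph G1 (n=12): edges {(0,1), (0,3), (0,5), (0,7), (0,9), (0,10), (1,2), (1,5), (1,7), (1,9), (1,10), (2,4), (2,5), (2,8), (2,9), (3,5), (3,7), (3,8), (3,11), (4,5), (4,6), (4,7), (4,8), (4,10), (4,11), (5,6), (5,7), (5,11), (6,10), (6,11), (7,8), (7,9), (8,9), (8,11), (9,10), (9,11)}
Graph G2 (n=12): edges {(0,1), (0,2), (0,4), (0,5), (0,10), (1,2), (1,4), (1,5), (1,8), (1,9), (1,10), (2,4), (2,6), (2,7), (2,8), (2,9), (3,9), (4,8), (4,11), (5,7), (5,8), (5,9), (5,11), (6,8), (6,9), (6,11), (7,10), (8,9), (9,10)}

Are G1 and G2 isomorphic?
No, not isomorphic

The graphs are NOT isomorphic.

Degrees in G1: deg(0)=6, deg(1)=6, deg(2)=5, deg(3)=5, deg(4)=7, deg(5)=8, deg(6)=4, deg(7)=7, deg(8)=6, deg(9)=7, deg(10)=5, deg(11)=6.
Sorted degree sequence of G1: [8, 7, 7, 7, 6, 6, 6, 6, 5, 5, 5, 4].
Degrees in G2: deg(0)=5, deg(1)=7, deg(2)=7, deg(3)=1, deg(4)=5, deg(5)=6, deg(6)=4, deg(7)=3, deg(8)=6, deg(9)=7, deg(10)=4, deg(11)=3.
Sorted degree sequence of G2: [7, 7, 7, 6, 6, 5, 5, 4, 4, 3, 3, 1].
The (sorted) degree sequence is an isomorphism invariant, so since G1 and G2 have different degree sequences they cannot be isomorphic.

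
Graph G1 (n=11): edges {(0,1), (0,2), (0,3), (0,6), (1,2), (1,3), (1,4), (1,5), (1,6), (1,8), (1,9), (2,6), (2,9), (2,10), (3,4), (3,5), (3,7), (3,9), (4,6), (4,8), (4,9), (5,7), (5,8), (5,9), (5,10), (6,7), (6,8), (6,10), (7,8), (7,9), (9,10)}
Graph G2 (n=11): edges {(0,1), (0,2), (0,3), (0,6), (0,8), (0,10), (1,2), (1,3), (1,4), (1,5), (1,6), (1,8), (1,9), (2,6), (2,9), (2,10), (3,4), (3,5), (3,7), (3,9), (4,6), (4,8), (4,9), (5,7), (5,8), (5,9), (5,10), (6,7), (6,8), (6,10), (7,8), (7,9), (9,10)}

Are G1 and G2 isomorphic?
No, not isomorphic

The graphs are NOT isomorphic.

Counting edges: G1 has 31 edge(s); G2 has 33 edge(s).
Edge count is an isomorphism invariant (a bijection on vertices induces a bijection on edges), so differing edge counts rule out isomorphism.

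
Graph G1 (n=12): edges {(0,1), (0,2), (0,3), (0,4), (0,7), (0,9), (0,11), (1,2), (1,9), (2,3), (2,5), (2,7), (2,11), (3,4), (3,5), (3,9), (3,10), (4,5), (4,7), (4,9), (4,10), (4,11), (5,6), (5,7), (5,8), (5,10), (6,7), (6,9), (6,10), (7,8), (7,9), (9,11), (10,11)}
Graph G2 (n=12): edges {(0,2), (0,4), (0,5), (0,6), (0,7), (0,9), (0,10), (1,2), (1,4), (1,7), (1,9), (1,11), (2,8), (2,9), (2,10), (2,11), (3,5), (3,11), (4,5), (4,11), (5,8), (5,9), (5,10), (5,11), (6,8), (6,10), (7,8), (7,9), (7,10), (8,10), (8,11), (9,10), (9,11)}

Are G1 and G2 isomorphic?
Yes, isomorphic

The graphs are isomorphic.
One valid mapping φ: V(G1) → V(G2): 0→10, 1→6, 2→8, 3→2, 4→9, 5→11, 6→4, 7→5, 8→3, 9→0, 10→1, 11→7

Verify φ preserves adjacency — for each edge of G1, its image is an edge of G2:
  (0,1) → (φ(0),φ(1)) = (6,10) ∈ E(G2) ✓
  (0,2) → (φ(0),φ(2)) = (8,10) ∈ E(G2) ✓
  (0,3) → (φ(0),φ(3)) = (2,10) ∈ E(G2) ✓
  (0,4) → (φ(0),φ(4)) = (9,10) ∈ E(G2) ✓
  (0,7) → (φ(0),φ(7)) = (5,10) ∈ E(G2) ✓
  (0,9) → (φ(0),φ(9)) = (0,10) ∈ E(G2) ✓
  (0,11) → (φ(0),φ(11)) = (7,10) ∈ E(G2) ✓
  (1,2) → (φ(1),φ(2)) = (6,8) ∈ E(G2) ✓
  (1,9) → (φ(1),φ(9)) = (0,6) ∈ E(G2) ✓
  (2,3) → (φ(2),φ(3)) = (2,8) ∈ E(G2) ✓
  (2,5) → (φ(2),φ(5)) = (8,11) ∈ E(G2) ✓
  (2,7) → (φ(2),φ(7)) = (5,8) ∈ E(G2) ✓
  (2,11) → (φ(2),φ(11)) = (7,8) ∈ E(G2) ✓
  (3,4) → (φ(3),φ(4)) = (2,9) ∈ E(G2) ✓
  (3,5) → (φ(3),φ(5)) = (2,11) ∈ E(G2) ✓
  (3,9) → (φ(3),φ(9)) = (0,2) ∈ E(G2) ✓
  (3,10) → (φ(3),φ(10)) = (1,2) ∈ E(G2) ✓
  (4,5) → (φ(4),φ(5)) = (9,11) ∈ E(G2) ✓
  (4,7) → (φ(4),φ(7)) = (5,9) ∈ E(G2) ✓
  (4,9) → (φ(4),φ(9)) = (0,9) ∈ E(G2) ✓
  (4,10) → (φ(4),φ(10)) = (1,9) ∈ E(G2) ✓
  (4,11) → (φ(4),φ(11)) = (7,9) ∈ E(G2) ✓
  (5,6) → (φ(5),φ(6)) = (4,11) ∈ E(G2) ✓
  (5,7) → (φ(5),φ(7)) = (5,11) ∈ E(G2) ✓
  (5,8) → (φ(5),φ(8)) = (3,11) ∈ E(G2) ✓
  (5,10) → (φ(5),φ(10)) = (1,11) ∈ E(G2) ✓
  (6,7) → (φ(6),φ(7)) = (4,5) ∈ E(G2) ✓
  (6,9) → (φ(6),φ(9)) = (0,4) ∈ E(G2) ✓
  (6,10) → (φ(6),φ(10)) = (1,4) ∈ E(G2) ✓
  (7,8) → (φ(7),φ(8)) = (3,5) ∈ E(G2) ✓
  (7,9) → (φ(7),φ(9)) = (0,5) ∈ E(G2) ✓
  (9,11) → (φ(9),φ(11)) = (0,7) ∈ E(G2) ✓
  (10,11) → (φ(10),φ(11)) = (1,7) ∈ E(G2) ✓
All 33 edges of G1 map to edges of G2, and |E(G1)| = |E(G2)| = 33, so φ is a bijection on edges as well as vertices. Hence G1 ≅ G2.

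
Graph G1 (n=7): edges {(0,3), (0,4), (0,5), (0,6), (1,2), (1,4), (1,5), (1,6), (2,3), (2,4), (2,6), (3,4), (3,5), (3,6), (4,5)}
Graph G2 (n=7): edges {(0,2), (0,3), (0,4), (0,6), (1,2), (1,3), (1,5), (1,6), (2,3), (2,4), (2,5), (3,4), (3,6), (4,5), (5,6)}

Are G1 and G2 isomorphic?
Yes, isomorphic

The graphs are isomorphic.
One valid mapping φ: V(G1) → V(G2): 0→4, 1→6, 2→1, 3→2, 4→3, 5→0, 6→5

Verify φ preserves adjacency — for each edge of G1, its image is an edge of G2:
  (0,3) → (φ(0),φ(3)) = (2,4) ∈ E(G2) ✓
  (0,4) → (φ(0),φ(4)) = (3,4) ∈ E(G2) ✓
  (0,5) → (φ(0),φ(5)) = (0,4) ∈ E(G2) ✓
  (0,6) → (φ(0),φ(6)) = (4,5) ∈ E(G2) ✓
  (1,2) → (φ(1),φ(2)) = (1,6) ∈ E(G2) ✓
  (1,4) → (φ(1),φ(4)) = (3,6) ∈ E(G2) ✓
  (1,5) → (φ(1),φ(5)) = (0,6) ∈ E(G2) ✓
  (1,6) → (φ(1),φ(6)) = (5,6) ∈ E(G2) ✓
  (2,3) → (φ(2),φ(3)) = (1,2) ∈ E(G2) ✓
  (2,4) → (φ(2),φ(4)) = (1,3) ∈ E(G2) ✓
  (2,6) → (φ(2),φ(6)) = (1,5) ∈ E(G2) ✓
  (3,4) → (φ(3),φ(4)) = (2,3) ∈ E(G2) ✓
  (3,5) → (φ(3),φ(5)) = (0,2) ∈ E(G2) ✓
  (3,6) → (φ(3),φ(6)) = (2,5) ∈ E(G2) ✓
  (4,5) → (φ(4),φ(5)) = (0,3) ∈ E(G2) ✓
All 15 edges of G1 map to edges of G2, and |E(G1)| = |E(G2)| = 15, so φ is a bijection on edges as well as vertices. Hence G1 ≅ G2.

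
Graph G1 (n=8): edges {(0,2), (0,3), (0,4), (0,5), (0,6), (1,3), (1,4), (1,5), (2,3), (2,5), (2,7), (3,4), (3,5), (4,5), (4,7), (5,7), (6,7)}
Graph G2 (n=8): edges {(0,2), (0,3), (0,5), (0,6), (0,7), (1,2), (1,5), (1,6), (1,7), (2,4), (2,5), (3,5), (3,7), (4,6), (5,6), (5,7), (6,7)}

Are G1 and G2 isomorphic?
Yes, isomorphic

The graphs are isomorphic.
One valid mapping φ: V(G1) → V(G2): 0→6, 1→3, 2→1, 3→7, 4→0, 5→5, 6→4, 7→2

Verify φ preserves adjacency — for each edge of G1, its image is an edge of G2:
  (0,2) → (φ(0),φ(2)) = (1,6) ∈ E(G2) ✓
  (0,3) → (φ(0),φ(3)) = (6,7) ∈ E(G2) ✓
  (0,4) → (φ(0),φ(4)) = (0,6) ∈ E(G2) ✓
  (0,5) → (φ(0),φ(5)) = (5,6) ∈ E(G2) ✓
  (0,6) → (φ(0),φ(6)) = (4,6) ∈ E(G2) ✓
  (1,3) → (φ(1),φ(3)) = (3,7) ∈ E(G2) ✓
  (1,4) → (φ(1),φ(4)) = (0,3) ∈ E(G2) ✓
  (1,5) → (φ(1),φ(5)) = (3,5) ∈ E(G2) ✓
  (2,3) → (φ(2),φ(3)) = (1,7) ∈ E(G2) ✓
  (2,5) → (φ(2),φ(5)) = (1,5) ∈ E(G2) ✓
  (2,7) → (φ(2),φ(7)) = (1,2) ∈ E(G2) ✓
  (3,4) → (φ(3),φ(4)) = (0,7) ∈ E(G2) ✓
  (3,5) → (φ(3),φ(5)) = (5,7) ∈ E(G2) ✓
  (4,5) → (φ(4),φ(5)) = (0,5) ∈ E(G2) ✓
  (4,7) → (φ(4),φ(7)) = (0,2) ∈ E(G2) ✓
  (5,7) → (φ(5),φ(7)) = (2,5) ∈ E(G2) ✓
  (6,7) → (φ(6),φ(7)) = (2,4) ∈ E(G2) ✓
All 17 edges of G1 map to edges of G2, and |E(G1)| = |E(G2)| = 17, so φ is a bijection on edges as well as vertices. Hence G1 ≅ G2.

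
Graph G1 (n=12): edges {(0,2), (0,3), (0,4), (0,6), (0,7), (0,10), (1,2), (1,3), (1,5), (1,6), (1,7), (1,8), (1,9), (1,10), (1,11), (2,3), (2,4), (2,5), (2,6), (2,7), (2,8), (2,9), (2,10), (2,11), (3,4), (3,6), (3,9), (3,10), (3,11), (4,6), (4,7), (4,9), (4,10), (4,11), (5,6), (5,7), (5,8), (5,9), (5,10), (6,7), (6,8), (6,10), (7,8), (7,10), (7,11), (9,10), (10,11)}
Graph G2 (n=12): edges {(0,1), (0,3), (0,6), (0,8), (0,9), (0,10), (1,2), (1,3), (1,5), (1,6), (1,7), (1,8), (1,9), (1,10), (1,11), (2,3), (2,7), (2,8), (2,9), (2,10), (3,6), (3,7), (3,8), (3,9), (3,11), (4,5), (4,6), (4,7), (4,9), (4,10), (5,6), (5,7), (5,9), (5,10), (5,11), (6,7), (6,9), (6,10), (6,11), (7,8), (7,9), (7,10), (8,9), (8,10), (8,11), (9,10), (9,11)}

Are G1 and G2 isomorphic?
Yes, isomorphic

The graphs are isomorphic.
One valid mapping φ: V(G1) → V(G2): 0→2, 1→6, 2→9, 3→3, 4→8, 5→5, 6→7, 7→10, 8→4, 9→11, 10→1, 11→0

Verify φ preserves adjacency — for each edge of G1, its image is an edge of G2:
  (0,2) → (φ(0),φ(2)) = (2,9) ∈ E(G2) ✓
  (0,3) → (φ(0),φ(3)) = (2,3) ∈ E(G2) ✓
  (0,4) → (φ(0),φ(4)) = (2,8) ∈ E(G2) ✓
  (0,6) → (φ(0),φ(6)) = (2,7) ∈ E(G2) ✓
  (0,7) → (φ(0),φ(7)) = (2,10) ∈ E(G2) ✓
  (0,10) → (φ(0),φ(10)) = (1,2) ∈ E(G2) ✓
  (1,2) → (φ(1),φ(2)) = (6,9) ∈ E(G2) ✓
  (1,3) → (φ(1),φ(3)) = (3,6) ∈ E(G2) ✓
  (1,5) → (φ(1),φ(5)) = (5,6) ∈ E(G2) ✓
  (1,6) → (φ(1),φ(6)) = (6,7) ∈ E(G2) ✓
  (1,7) → (φ(1),φ(7)) = (6,10) ∈ E(G2) ✓
  (1,8) → (φ(1),φ(8)) = (4,6) ∈ E(G2) ✓
  (1,9) → (φ(1),φ(9)) = (6,11) ∈ E(G2) ✓
  (1,10) → (φ(1),φ(10)) = (1,6) ∈ E(G2) ✓
  (1,11) → (φ(1),φ(11)) = (0,6) ∈ E(G2) ✓
  (2,3) → (φ(2),φ(3)) = (3,9) ∈ E(G2) ✓
  (2,4) → (φ(2),φ(4)) = (8,9) ∈ E(G2) ✓
  (2,5) → (φ(2),φ(5)) = (5,9) ∈ E(G2) ✓
  (2,6) → (φ(2),φ(6)) = (7,9) ∈ E(G2) ✓
  (2,7) → (φ(2),φ(7)) = (9,10) ∈ E(G2) ✓
  (2,8) → (φ(2),φ(8)) = (4,9) ∈ E(G2) ✓
  (2,9) → (φ(2),φ(9)) = (9,11) ∈ E(G2) ✓
  (2,10) → (φ(2),φ(10)) = (1,9) ∈ E(G2) ✓
  (2,11) → (φ(2),φ(11)) = (0,9) ∈ E(G2) ✓
  (3,4) → (φ(3),φ(4)) = (3,8) ∈ E(G2) ✓
  (3,6) → (φ(3),φ(6)) = (3,7) ∈ E(G2) ✓
  (3,9) → (φ(3),φ(9)) = (3,11) ∈ E(G2) ✓
  (3,10) → (φ(3),φ(10)) = (1,3) ∈ E(G2) ✓
  (3,11) → (φ(3),φ(11)) = (0,3) ∈ E(G2) ✓
  (4,6) → (φ(4),φ(6)) = (7,8) ∈ E(G2) ✓
  (4,7) → (φ(4),φ(7)) = (8,10) ∈ E(G2) ✓
  (4,9) → (φ(4),φ(9)) = (8,11) ∈ E(G2) ✓
  (4,10) → (φ(4),φ(10)) = (1,8) ∈ E(G2) ✓
  (4,11) → (φ(4),φ(11)) = (0,8) ∈ E(G2) ✓
  (5,6) → (φ(5),φ(6)) = (5,7) ∈ E(G2) ✓
  (5,7) → (φ(5),φ(7)) = (5,10) ∈ E(G2) ✓
  (5,8) → (φ(5),φ(8)) = (4,5) ∈ E(G2) ✓
  (5,9) → (φ(5),φ(9)) = (5,11) ∈ E(G2) ✓
  (5,10) → (φ(5),φ(10)) = (1,5) ∈ E(G2) ✓
  (6,7) → (φ(6),φ(7)) = (7,10) ∈ E(G2) ✓
  (6,8) → (φ(6),φ(8)) = (4,7) ∈ E(G2) ✓
  (6,10) → (φ(6),φ(10)) = (1,7) ∈ E(G2) ✓
  (7,8) → (φ(7),φ(8)) = (4,10) ∈ E(G2) ✓
  (7,10) → (φ(7),φ(10)) = (1,10) ∈ E(G2) ✓
  (7,11) → (φ(7),φ(11)) = (0,10) ∈ E(G2) ✓
  (9,10) → (φ(9),φ(10)) = (1,11) ∈ E(G2) ✓
  (10,11) → (φ(10),φ(11)) = (0,1) ∈ E(G2) ✓
All 47 edges of G1 map to edges of G2, and |E(G1)| = |E(G2)| = 47, so φ is a bijection on edges as well as vertices. Hence G1 ≅ G2.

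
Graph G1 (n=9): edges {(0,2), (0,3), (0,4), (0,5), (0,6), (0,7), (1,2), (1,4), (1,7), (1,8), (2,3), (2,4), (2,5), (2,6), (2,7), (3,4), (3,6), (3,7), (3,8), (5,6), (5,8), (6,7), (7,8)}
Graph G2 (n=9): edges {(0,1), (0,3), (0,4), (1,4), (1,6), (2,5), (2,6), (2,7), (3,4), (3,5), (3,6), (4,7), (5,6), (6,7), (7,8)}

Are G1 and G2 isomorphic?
No, not isomorphic

The graphs are NOT isomorphic.

Counting triangles (3-cliques): G1 has 20, G2 has 5.
Triangle count is an isomorphism invariant, so differing triangle counts rule out isomorphism.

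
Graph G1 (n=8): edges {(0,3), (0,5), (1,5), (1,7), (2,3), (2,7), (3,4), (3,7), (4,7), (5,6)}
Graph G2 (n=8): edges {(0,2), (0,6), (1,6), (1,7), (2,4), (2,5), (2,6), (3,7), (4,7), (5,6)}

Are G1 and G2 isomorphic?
Yes, isomorphic

The graphs are isomorphic.
One valid mapping φ: V(G1) → V(G2): 0→1, 1→4, 2→5, 3→6, 4→0, 5→7, 6→3, 7→2

Verify φ preserves adjacency — for each edge of G1, its image is an edge of G2:
  (0,3) → (φ(0),φ(3)) = (1,6) ∈ E(G2) ✓
  (0,5) → (φ(0),φ(5)) = (1,7) ∈ E(G2) ✓
  (1,5) → (φ(1),φ(5)) = (4,7) ∈ E(G2) ✓
  (1,7) → (φ(1),φ(7)) = (2,4) ∈ E(G2) ✓
  (2,3) → (φ(2),φ(3)) = (5,6) ∈ E(G2) ✓
  (2,7) → (φ(2),φ(7)) = (2,5) ∈ E(G2) ✓
  (3,4) → (φ(3),φ(4)) = (0,6) ∈ E(G2) ✓
  (3,7) → (φ(3),φ(7)) = (2,6) ∈ E(G2) ✓
  (4,7) → (φ(4),φ(7)) = (0,2) ∈ E(G2) ✓
  (5,6) → (φ(5),φ(6)) = (3,7) ∈ E(G2) ✓
All 10 edges of G1 map to edges of G2, and |E(G1)| = |E(G2)| = 10, so φ is a bijection on edges as well as vertices. Hence G1 ≅ G2.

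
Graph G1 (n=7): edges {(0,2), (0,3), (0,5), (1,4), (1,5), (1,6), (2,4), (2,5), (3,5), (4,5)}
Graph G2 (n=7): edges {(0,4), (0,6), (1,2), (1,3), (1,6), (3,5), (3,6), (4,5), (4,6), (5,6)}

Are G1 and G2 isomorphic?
Yes, isomorphic

The graphs are isomorphic.
One valid mapping φ: V(G1) → V(G2): 0→4, 1→1, 2→5, 3→0, 4→3, 5→6, 6→2

Verify φ preserves adjacency — for each edge of G1, its image is an edge of G2:
  (0,2) → (φ(0),φ(2)) = (4,5) ∈ E(G2) ✓
  (0,3) → (φ(0),φ(3)) = (0,4) ∈ E(G2) ✓
  (0,5) → (φ(0),φ(5)) = (4,6) ∈ E(G2) ✓
  (1,4) → (φ(1),φ(4)) = (1,3) ∈ E(G2) ✓
  (1,5) → (φ(1),φ(5)) = (1,6) ∈ E(G2) ✓
  (1,6) → (φ(1),φ(6)) = (1,2) ∈ E(G2) ✓
  (2,4) → (φ(2),φ(4)) = (3,5) ∈ E(G2) ✓
  (2,5) → (φ(2),φ(5)) = (5,6) ∈ E(G2) ✓
  (3,5) → (φ(3),φ(5)) = (0,6) ∈ E(G2) ✓
  (4,5) → (φ(4),φ(5)) = (3,6) ∈ E(G2) ✓
All 10 edges of G1 map to edges of G2, and |E(G1)| = |E(G2)| = 10, so φ is a bijection on edges as well as vertices. Hence G1 ≅ G2.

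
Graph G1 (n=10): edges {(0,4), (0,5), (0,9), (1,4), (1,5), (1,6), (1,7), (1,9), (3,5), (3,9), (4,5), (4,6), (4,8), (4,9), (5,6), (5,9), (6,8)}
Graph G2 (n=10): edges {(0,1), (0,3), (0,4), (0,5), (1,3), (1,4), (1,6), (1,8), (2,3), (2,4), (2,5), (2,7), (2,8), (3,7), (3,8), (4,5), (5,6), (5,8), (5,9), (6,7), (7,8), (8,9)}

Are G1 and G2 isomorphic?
No, not isomorphic

The graphs are NOT isomorphic.

Connected components of G1: 2 component(s) with vertex sets [[2], [0, 1, 3, 4, 5, 6, 7, 8, 9]], sizes [1, 9].
Connected components of G2: 1 component(s) with vertex sets [[0, 1, 2, 3, 4, 5, 6, 7, 8, 9]], sizes [10].
The number of connected components (and the multiset of component sizes) is an isomorphism invariant — an isomorphism maps each component of G1 bijectively onto a component of G2. Since G1 has 2 component(s) and G2 has 1, they cannot be isomorphic.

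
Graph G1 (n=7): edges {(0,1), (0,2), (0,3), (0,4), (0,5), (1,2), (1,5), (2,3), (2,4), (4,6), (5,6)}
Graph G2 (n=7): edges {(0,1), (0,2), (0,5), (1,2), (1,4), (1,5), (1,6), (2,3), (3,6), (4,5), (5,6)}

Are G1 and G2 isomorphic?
Yes, isomorphic

The graphs are isomorphic.
One valid mapping φ: V(G1) → V(G2): 0→1, 1→0, 2→5, 3→4, 4→6, 5→2, 6→3

Verify φ preserves adjacency — for each edge of G1, its image is an edge of G2:
  (0,1) → (φ(0),φ(1)) = (0,1) ∈ E(G2) ✓
  (0,2) → (φ(0),φ(2)) = (1,5) ∈ E(G2) ✓
  (0,3) → (φ(0),φ(3)) = (1,4) ∈ E(G2) ✓
  (0,4) → (φ(0),φ(4)) = (1,6) ∈ E(G2) ✓
  (0,5) → (φ(0),φ(5)) = (1,2) ∈ E(G2) ✓
  (1,2) → (φ(1),φ(2)) = (0,5) ∈ E(G2) ✓
  (1,5) → (φ(1),φ(5)) = (0,2) ∈ E(G2) ✓
  (2,3) → (φ(2),φ(3)) = (4,5) ∈ E(G2) ✓
  (2,4) → (φ(2),φ(4)) = (5,6) ∈ E(G2) ✓
  (4,6) → (φ(4),φ(6)) = (3,6) ∈ E(G2) ✓
  (5,6) → (φ(5),φ(6)) = (2,3) ∈ E(G2) ✓
All 11 edges of G1 map to edges of G2, and |E(G1)| = |E(G2)| = 11, so φ is a bijection on edges as well as vertices. Hence G1 ≅ G2.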